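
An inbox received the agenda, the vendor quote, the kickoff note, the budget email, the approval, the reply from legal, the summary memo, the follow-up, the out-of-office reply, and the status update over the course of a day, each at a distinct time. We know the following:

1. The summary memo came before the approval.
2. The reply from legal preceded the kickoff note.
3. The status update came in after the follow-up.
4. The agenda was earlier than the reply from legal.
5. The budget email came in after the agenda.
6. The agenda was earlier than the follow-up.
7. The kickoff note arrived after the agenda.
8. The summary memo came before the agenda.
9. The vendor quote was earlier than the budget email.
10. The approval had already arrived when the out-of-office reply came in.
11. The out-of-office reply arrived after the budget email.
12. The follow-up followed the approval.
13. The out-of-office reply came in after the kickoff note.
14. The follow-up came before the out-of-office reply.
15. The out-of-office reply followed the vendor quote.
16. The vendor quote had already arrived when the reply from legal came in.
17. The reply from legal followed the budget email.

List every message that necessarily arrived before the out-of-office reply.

Directly stated before the out-of-office reply: the approval, the budget email, the follow-up, the kickoff note, and the vendor quote.
The agenda reaches the out-of-office reply via the agenda → the follow-up → the out-of-office reply.
The reply from legal reaches the out-of-office reply via the reply from legal → the kickoff note → the out-of-office reply.
The summary memo reaches the out-of-office reply via the summary memo → the approval → the out-of-office reply.

the agenda, the approval, the budget email, the follow-up, the kickoff note, the reply from legal, the summary memo, the vendor quote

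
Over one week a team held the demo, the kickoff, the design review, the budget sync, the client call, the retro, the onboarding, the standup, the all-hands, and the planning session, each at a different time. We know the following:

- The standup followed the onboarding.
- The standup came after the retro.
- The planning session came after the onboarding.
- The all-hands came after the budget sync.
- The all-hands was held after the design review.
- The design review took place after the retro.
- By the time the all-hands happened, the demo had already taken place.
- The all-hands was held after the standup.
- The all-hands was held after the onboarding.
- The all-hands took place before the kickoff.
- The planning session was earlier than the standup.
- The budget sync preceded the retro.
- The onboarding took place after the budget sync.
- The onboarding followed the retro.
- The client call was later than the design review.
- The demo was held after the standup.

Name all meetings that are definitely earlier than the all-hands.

the budget sync, the demo, the design review, the onboarding, the planning session, the retro, the standup

Directly stated before the all-hands: the budget sync, the demo, the design review, the onboarding, and the standup.
The planning session reaches the all-hands via the planning session → the standup → the all-hands.
The retro reaches the all-hands via the retro → the design review → the all-hands.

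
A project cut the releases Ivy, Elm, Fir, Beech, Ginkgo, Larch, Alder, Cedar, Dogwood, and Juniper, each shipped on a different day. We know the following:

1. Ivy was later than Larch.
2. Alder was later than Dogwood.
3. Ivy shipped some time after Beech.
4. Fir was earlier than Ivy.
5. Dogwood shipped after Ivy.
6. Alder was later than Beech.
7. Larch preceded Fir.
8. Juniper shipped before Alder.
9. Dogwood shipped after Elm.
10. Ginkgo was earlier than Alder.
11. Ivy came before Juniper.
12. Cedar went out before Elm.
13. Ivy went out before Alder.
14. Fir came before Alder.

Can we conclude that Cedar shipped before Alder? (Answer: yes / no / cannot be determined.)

Chain the constraints: Cedar → Elm → Dogwood → Alder. Each link is directly stated, so Cedar comes before Alder.

yes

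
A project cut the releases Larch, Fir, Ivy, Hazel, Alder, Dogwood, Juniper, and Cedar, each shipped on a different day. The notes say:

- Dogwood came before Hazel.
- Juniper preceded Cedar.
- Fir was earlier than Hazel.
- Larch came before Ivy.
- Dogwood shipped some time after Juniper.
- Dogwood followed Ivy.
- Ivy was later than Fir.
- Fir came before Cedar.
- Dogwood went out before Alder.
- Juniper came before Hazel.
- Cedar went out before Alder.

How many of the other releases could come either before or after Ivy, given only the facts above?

2

Forced before Ivy: Fir and Larch; forced after Ivy: Alder, Dogwood, and Hazel.
That leaves Cedar and Juniper with no forced order relative to Ivy — 2.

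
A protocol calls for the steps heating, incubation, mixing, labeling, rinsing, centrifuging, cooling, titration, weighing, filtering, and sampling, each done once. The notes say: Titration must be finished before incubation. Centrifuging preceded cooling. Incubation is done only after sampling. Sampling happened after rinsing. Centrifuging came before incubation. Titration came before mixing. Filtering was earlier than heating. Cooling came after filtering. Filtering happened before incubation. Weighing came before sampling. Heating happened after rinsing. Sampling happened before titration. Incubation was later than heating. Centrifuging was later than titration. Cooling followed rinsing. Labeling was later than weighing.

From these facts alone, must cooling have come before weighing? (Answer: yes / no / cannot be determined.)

Tracing the constraints gives weighing → sampling → titration → centrifuging → cooling, so weighing must come before cooling.
That means cooling cannot be before weighing.

no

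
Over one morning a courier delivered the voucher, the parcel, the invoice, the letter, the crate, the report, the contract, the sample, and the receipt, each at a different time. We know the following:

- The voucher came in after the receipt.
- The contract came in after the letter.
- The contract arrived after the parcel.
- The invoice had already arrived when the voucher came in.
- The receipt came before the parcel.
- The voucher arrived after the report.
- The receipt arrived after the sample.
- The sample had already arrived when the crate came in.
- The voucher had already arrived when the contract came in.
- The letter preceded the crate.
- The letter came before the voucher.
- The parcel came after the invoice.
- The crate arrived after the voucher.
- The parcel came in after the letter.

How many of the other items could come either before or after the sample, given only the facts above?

3

Forced after the sample: the contract, the crate, the parcel, the receipt, and the voucher.
That leaves the invoice, the letter, and the report with no forced order relative to the sample — 3.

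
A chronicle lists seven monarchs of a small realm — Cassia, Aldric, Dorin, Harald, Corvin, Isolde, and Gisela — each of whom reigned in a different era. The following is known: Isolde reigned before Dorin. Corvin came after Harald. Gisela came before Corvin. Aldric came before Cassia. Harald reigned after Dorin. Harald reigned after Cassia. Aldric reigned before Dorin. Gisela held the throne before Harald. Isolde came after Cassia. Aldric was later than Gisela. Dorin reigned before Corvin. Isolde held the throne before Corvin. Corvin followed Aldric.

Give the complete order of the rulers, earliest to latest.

The constraints fix every adjacent pair, so only one ordering works:
Gisela → Aldric → Cassia → Isolde → Dorin → Harald → Corvin.

Gisela, Aldric, Cassia, Isolde, Dorin, Harald, Corvin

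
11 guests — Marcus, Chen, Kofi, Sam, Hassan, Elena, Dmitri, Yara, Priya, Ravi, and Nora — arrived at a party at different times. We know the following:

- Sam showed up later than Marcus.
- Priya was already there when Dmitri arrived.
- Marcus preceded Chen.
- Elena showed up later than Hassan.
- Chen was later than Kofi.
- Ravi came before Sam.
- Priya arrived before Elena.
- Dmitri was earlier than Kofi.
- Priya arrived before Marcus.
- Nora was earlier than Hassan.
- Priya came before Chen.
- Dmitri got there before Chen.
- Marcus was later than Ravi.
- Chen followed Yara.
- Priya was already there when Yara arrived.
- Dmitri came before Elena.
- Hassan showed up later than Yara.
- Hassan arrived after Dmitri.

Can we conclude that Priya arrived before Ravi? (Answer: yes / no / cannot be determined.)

No chain of stated constraints runs from Priya to Ravi, and none runs from Ravi to Priya either.
So the relative order of Priya and Ravi is not fixed by the given facts.

cannot be determined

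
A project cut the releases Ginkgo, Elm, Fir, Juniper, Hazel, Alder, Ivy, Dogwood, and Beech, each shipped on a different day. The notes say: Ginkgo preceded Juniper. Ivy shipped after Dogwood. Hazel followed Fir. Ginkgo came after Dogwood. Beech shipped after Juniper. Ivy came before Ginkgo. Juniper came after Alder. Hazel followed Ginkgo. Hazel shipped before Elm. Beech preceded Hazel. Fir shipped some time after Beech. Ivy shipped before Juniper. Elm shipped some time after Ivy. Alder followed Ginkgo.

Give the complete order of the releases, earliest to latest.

The constraints fix every adjacent pair, so only one ordering works:
Dogwood → Ivy → Ginkgo → Alder → Juniper → Beech → Fir → Hazel → Elm.

Dogwood, Ivy, Ginkgo, Alder, Juniper, Beech, Fir, Hazel, Elm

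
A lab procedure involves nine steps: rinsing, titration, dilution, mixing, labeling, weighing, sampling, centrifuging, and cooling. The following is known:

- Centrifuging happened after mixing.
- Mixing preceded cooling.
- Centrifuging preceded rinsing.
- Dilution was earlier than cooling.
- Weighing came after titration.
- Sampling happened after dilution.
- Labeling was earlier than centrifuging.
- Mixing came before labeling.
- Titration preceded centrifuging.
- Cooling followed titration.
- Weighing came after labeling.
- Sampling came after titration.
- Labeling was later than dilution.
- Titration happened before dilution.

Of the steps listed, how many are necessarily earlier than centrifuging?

4

Directly stated before centrifuging: labeling, mixing, and titration.
Dilution reaches centrifuging via dilution → labeling → centrifuging.
No chain forces sampling (or any of the others) ahead of centrifuging.
That's dilution, labeling, mixing, and titration — 4 in all.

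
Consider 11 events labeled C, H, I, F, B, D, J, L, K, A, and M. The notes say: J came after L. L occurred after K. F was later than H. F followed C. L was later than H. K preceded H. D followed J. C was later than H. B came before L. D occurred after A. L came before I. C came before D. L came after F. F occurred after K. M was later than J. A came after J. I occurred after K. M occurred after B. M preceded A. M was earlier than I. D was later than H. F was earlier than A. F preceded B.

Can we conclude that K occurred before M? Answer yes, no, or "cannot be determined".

Chain the constraints: K → F → B → M. Each link is directly stated, so K comes before M.

yes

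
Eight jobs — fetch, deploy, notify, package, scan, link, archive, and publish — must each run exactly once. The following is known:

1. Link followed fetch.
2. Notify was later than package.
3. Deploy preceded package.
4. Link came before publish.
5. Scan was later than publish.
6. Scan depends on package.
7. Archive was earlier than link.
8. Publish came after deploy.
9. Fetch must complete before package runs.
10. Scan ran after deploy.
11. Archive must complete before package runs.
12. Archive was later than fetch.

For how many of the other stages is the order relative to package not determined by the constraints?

2

Forced before package: archive, deploy, and fetch; forced after package: notify and scan.
That leaves link and publish with no forced order relative to package — 2.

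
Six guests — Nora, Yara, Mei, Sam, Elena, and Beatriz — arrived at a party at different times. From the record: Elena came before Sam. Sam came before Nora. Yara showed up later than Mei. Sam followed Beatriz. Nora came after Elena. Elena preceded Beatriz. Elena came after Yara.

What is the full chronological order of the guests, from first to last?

The constraints fix every adjacent pair, so only one ordering works:
Mei → Yara → Elena → Beatriz → Sam → Nora.

Mei, Yara, Elena, Beatriz, Sam, Nora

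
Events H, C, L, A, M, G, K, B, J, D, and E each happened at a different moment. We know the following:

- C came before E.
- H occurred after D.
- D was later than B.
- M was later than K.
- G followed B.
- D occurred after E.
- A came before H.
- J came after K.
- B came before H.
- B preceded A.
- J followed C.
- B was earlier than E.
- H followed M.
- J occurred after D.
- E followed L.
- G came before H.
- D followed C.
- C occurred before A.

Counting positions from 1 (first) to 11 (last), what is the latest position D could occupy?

9

D must come before H and J — 2 events forced after it.
Everything else can be placed before D in some valid order, so D can sit as late as position 11 − 2 = 9.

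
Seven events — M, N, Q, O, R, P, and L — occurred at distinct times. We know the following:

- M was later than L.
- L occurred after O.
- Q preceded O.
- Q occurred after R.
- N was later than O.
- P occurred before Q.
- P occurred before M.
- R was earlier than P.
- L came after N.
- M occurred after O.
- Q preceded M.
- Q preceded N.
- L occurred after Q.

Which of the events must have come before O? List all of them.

Directly stated before O: Q.
P reaches O via P → Q → O.
R reaches O via R → Q → O.

P, Q, R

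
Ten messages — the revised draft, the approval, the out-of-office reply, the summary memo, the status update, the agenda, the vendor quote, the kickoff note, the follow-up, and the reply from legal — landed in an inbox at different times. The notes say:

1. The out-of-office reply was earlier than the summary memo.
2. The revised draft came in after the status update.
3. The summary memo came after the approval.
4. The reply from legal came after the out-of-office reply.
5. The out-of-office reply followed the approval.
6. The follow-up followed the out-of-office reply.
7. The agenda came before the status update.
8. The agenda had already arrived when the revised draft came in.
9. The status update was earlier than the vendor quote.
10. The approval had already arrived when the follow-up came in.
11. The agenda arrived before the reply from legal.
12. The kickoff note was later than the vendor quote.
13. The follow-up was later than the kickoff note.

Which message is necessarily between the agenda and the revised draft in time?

Tracing the constraints gives the agenda → the status update → the revised draft, so the status update sits after the agenda and before the revised draft.
No other message is forced both after the agenda and before the revised draft.

the status update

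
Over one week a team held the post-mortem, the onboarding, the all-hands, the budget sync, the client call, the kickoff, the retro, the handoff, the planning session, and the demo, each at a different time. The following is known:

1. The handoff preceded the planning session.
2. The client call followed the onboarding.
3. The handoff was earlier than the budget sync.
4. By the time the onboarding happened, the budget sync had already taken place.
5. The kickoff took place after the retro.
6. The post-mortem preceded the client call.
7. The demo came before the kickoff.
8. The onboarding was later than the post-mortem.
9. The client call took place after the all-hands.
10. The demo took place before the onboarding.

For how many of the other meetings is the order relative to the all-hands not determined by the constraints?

8

Forced after the all-hands: the client call.
That leaves the budget sync, the demo, the handoff, the kickoff, the onboarding, the planning session, the post-mortem, and the retro with no forced order relative to the all-hands — 8.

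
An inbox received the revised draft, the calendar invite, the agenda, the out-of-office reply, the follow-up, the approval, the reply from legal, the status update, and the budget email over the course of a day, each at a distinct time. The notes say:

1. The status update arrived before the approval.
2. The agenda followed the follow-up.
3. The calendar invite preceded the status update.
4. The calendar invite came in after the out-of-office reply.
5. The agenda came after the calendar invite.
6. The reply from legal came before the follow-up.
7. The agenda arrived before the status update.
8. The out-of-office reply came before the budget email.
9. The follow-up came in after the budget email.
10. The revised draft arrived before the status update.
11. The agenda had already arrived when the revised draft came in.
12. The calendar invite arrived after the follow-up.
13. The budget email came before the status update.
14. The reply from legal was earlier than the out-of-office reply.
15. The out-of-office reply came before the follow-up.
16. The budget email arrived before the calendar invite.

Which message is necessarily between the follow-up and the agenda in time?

the calendar invite

Tracing the constraints gives the follow-up → the calendar invite → the agenda, so the calendar invite sits after the follow-up and before the agenda.
No other message is forced both after the follow-up and before the agenda.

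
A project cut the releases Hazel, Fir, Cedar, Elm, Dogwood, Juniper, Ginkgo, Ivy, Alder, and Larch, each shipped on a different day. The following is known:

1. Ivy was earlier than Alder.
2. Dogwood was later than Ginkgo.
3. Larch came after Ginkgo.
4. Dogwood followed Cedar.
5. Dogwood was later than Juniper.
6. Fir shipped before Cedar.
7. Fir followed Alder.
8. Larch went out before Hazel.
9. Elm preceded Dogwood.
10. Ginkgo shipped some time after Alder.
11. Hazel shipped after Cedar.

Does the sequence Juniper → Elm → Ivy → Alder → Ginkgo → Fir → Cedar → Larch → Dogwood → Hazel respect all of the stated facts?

Check each stated constraint against the proposed order — e.g. Elm is ahead of Dogwood; Juniper is ahead of Dogwood. Every pair is in the required order; nothing is violated.

yes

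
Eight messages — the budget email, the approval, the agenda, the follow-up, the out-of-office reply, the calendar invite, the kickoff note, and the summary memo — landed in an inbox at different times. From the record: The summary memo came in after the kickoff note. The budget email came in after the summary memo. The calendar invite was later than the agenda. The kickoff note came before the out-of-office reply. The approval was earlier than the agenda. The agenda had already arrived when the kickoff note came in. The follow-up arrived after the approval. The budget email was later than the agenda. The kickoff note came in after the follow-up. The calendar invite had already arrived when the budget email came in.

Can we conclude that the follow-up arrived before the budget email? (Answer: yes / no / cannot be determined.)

yes

Chain the constraints: the follow-up → the kickoff note → the summary memo → the budget email. Each link is directly stated, so the follow-up comes before the budget email.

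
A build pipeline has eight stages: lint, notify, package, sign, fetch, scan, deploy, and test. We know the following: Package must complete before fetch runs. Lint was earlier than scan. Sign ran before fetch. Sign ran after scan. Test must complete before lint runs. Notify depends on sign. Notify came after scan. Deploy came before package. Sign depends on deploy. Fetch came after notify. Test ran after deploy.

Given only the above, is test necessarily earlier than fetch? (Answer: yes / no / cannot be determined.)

yes

Chain the constraints: test → lint → scan → sign → fetch. Each link is directly stated, so test comes before fetch.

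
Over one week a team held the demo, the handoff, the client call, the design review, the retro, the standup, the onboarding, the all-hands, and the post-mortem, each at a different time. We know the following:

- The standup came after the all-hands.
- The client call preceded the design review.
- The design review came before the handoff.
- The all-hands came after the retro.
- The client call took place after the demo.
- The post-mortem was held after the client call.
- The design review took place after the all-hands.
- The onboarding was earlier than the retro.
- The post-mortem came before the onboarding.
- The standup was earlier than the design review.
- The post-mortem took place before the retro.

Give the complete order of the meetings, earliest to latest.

the demo, the client call, the post-mortem, the onboarding, the retro, the all-hands, the standup, the design review, the handoff

The constraints fix every adjacent pair, so only one ordering works:
the demo → the client call → the post-mortem → the onboarding → the retro → the all-hands → the standup → the design review → the handoff.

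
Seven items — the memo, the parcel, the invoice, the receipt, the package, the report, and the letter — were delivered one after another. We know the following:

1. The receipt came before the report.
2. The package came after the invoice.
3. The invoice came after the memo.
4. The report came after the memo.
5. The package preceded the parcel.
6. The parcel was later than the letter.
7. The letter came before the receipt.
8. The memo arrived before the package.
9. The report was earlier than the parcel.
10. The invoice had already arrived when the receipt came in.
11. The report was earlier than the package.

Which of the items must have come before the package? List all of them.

the invoice, the letter, the memo, the receipt, the report

Directly stated before the package: the invoice, the memo, and the report.
The letter reaches the package via the letter → the receipt → the report → the package.
The receipt reaches the package via the receipt → the report → the package.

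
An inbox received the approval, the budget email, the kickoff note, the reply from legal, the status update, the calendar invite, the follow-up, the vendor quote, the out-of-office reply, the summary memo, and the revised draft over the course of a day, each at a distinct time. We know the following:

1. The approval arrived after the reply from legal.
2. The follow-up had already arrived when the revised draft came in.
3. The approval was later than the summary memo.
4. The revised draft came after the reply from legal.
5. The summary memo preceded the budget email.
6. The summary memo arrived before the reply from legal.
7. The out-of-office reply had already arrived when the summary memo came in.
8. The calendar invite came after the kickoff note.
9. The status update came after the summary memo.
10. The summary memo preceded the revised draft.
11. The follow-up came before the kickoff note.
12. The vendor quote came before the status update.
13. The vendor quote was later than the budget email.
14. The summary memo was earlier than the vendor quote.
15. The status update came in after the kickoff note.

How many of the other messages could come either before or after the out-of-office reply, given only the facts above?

Forced after the out-of-office reply: the approval, the budget email, the reply from legal, the revised draft, the status update, the summary memo, and the vendor quote.
That leaves the calendar invite, the follow-up, and the kickoff note with no forced order relative to the out-of-office reply — 3.

3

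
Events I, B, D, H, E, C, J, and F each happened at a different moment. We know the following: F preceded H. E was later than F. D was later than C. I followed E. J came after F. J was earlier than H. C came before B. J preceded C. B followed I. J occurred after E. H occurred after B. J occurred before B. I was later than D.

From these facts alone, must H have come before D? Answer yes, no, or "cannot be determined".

no

Tracing the constraints gives D → I → B → H, so D must come before H.
That means H cannot be before D.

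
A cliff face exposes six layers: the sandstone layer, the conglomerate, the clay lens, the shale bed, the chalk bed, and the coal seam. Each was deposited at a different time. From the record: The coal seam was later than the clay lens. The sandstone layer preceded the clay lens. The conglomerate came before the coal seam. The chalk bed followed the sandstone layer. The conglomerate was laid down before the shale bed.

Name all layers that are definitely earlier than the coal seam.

the clay lens, the conglomerate, the sandstone layer

Directly stated before the coal seam: the clay lens and the conglomerate.
The sandstone layer reaches the coal seam via the sandstone layer → the clay lens → the coal seam.
No chain forces the chalk bed (or any of the others) ahead of the coal seam.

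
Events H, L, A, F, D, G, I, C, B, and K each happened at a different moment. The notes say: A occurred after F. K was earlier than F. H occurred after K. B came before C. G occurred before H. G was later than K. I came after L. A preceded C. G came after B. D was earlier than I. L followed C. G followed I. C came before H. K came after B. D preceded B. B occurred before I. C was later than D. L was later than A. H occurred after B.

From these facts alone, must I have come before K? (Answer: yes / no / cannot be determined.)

no

Tracing the constraints gives K → F → A → L → I, so K must come before I.
That means I cannot be before K.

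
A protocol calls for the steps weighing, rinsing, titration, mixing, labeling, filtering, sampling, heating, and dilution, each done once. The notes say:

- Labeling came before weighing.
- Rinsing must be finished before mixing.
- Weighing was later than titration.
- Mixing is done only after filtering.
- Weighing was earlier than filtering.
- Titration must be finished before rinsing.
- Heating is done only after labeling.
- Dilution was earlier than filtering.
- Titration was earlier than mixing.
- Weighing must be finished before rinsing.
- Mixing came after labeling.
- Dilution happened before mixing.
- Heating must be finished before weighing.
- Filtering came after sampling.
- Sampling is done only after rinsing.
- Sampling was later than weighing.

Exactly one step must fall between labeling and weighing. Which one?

Tracing the constraints gives labeling → heating → weighing, so heating sits after labeling and before weighing.
No other step is forced both after labeling and before weighing.

heating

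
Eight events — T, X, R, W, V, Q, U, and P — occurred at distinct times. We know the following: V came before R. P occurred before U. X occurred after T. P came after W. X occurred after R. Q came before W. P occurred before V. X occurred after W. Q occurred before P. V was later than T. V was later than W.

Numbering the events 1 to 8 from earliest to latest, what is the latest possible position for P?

P must come before R, U, V, and X — 4 events forced after it.
Everything else can be placed before P in some valid order, so P can sit as late as position 8 − 4 = 4.

4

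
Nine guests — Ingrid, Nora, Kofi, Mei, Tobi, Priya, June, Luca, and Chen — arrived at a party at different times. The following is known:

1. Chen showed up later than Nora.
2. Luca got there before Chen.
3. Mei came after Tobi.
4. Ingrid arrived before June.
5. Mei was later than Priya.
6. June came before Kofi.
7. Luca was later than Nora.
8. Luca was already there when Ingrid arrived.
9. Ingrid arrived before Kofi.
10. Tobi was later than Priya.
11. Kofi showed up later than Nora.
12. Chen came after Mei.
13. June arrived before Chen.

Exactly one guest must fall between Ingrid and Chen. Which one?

Tracing the constraints gives Ingrid → June → Chen, so June sits after Ingrid and before Chen.
No other guest is forced both after Ingrid and before Chen.

June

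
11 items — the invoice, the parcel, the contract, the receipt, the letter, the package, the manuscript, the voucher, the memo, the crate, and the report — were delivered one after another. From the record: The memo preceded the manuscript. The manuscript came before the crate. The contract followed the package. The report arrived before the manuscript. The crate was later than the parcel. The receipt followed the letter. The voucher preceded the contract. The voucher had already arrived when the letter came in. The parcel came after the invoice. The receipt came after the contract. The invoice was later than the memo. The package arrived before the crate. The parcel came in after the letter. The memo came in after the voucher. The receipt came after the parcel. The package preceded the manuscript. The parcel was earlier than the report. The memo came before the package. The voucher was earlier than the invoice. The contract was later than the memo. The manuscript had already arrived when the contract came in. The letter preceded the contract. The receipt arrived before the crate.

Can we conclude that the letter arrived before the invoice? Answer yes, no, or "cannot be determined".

No chain of stated constraints runs from the letter to the invoice, and none runs from the invoice to the letter either.
So the relative order of the letter and the invoice is not fixed by the given facts.

cannot be determined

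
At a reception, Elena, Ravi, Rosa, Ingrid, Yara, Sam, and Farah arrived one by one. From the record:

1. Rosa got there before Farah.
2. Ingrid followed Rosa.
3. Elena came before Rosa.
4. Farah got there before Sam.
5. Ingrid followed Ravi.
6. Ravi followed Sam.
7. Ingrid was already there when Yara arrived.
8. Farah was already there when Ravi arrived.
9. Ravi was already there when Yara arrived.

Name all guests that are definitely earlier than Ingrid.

Elena, Farah, Ravi, Rosa, Sam

Directly stated before Ingrid: Ravi and Rosa.
Elena reaches Ingrid via Elena → Rosa → Ingrid.
Farah reaches Ingrid via Farah → Ravi → Ingrid.
Sam reaches Ingrid via Sam → Ravi → Ingrid.
No chain forces Yara ahead of Ingrid.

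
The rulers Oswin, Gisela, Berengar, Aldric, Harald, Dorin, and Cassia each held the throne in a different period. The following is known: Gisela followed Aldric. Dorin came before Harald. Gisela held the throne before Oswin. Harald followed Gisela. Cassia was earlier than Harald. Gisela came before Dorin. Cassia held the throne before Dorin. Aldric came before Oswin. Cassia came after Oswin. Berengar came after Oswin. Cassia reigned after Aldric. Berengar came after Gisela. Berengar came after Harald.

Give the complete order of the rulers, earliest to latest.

The constraints fix every adjacent pair, so only one ordering works:
Aldric → Gisela → Oswin → Cassia → Dorin → Harald → Berengar.

Aldric, Gisela, Oswin, Cassia, Dorin, Harald, Berengar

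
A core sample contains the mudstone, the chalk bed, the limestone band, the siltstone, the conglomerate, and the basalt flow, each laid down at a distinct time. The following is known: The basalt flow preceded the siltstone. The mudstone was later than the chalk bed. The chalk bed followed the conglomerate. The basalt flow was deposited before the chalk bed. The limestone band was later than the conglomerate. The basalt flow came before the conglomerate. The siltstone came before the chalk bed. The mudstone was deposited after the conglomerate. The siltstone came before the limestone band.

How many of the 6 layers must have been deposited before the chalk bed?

Directly stated before the chalk bed: the basalt flow, the conglomerate, and the siltstone.
That's the basalt flow, the conglomerate, and the siltstone — 3 in all.

3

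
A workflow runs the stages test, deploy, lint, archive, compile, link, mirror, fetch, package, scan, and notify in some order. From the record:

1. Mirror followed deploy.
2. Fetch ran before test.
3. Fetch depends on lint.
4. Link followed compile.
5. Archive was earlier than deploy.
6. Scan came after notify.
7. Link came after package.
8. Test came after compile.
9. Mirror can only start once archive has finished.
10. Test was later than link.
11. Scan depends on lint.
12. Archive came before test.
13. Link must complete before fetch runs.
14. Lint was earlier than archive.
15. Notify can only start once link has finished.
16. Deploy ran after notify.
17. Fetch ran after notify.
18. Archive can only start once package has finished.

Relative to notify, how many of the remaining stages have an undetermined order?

Forced before notify: compile, link, and package; forced after notify: deploy, fetch, mirror, scan, and test.
That leaves archive and lint with no forced order relative to notify — 2.

2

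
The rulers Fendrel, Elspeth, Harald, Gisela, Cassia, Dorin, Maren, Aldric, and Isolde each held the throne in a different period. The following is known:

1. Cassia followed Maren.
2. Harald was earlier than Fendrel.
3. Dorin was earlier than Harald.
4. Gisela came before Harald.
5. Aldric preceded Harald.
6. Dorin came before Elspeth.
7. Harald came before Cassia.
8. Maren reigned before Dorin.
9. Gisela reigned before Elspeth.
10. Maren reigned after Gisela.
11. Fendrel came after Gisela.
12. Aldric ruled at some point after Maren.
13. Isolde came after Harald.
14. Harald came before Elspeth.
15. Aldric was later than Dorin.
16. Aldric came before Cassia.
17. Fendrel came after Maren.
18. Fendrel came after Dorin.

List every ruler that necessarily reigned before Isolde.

Directly stated before Isolde: Harald.
Aldric reaches Isolde via Aldric → Harald → Isolde.
Dorin reaches Isolde via Dorin → Harald → Isolde.
Gisela reaches Isolde via Gisela → Harald → Isolde.
Likewise Maren reaches Isolde by chaining the stated constraints.

Aldric, Dorin, Gisela, Harald, Maren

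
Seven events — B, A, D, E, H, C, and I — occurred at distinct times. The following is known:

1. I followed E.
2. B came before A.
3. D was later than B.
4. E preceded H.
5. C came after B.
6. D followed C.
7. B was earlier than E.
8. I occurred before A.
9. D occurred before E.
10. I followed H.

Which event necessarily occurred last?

Every other event has a chain of constraints placing it before A, so A is last.

A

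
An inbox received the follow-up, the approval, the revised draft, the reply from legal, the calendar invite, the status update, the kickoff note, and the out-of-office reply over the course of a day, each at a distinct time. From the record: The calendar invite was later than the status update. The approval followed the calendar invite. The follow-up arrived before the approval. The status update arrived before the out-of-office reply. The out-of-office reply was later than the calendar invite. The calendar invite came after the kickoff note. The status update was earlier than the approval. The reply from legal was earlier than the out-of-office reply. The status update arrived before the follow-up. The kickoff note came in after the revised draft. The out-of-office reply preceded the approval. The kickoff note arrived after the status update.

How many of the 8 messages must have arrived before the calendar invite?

Directly stated before the calendar invite: the kickoff note and the status update.
The revised draft reaches the calendar invite via the revised draft → the kickoff note → the calendar invite.
That's the kickoff note, the revised draft, and the status update — 3 in all.

3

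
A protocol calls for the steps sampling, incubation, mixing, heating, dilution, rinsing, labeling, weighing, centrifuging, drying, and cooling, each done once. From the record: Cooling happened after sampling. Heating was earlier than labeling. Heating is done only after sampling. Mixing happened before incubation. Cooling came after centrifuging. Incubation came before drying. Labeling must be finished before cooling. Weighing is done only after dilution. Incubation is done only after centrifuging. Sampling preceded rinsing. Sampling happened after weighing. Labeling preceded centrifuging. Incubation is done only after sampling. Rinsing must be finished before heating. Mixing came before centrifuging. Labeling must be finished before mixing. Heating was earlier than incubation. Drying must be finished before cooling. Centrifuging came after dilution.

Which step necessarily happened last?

cooling

Every other step has a chain of constraints placing it before cooling, so cooling is last.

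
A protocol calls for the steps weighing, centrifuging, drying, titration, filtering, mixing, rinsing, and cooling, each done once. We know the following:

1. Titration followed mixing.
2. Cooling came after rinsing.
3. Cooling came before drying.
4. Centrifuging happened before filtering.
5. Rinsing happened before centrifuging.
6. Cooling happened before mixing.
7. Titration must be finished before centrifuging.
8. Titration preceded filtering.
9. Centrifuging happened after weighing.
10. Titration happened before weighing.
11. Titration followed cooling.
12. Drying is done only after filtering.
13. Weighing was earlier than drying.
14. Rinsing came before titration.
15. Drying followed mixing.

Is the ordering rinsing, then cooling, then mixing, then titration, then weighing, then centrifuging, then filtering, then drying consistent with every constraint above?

yes

Check each stated constraint against the proposed order — e.g. mixing is ahead of drying; cooling is ahead of drying. Every pair is in the required order; nothing is violated.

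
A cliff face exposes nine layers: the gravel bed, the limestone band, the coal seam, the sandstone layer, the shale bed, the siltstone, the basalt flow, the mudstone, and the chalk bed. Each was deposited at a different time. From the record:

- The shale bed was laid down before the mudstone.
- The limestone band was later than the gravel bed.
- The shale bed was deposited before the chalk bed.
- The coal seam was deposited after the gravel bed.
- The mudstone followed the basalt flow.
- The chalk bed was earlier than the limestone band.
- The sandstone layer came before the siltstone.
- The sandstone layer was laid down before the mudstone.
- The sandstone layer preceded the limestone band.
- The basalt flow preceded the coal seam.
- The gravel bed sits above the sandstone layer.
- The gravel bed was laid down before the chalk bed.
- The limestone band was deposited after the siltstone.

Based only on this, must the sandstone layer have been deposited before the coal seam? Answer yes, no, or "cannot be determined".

yes

Chain the constraints: the sandstone layer → the gravel bed → the coal seam. Each link is directly stated, so the sandstone layer comes before the coal seam.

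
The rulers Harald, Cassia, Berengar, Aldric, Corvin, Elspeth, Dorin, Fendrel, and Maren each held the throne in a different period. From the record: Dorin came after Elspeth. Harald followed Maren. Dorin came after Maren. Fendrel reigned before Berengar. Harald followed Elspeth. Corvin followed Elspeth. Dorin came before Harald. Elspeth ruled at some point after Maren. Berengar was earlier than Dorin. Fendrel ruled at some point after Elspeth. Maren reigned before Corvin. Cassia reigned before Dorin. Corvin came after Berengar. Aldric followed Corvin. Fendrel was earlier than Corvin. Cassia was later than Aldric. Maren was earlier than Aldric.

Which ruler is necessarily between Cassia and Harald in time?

Tracing the constraints gives Cassia → Dorin → Harald, so Dorin sits after Cassia and before Harald.
No other ruler is forced both after Cassia and before Harald.

Dorin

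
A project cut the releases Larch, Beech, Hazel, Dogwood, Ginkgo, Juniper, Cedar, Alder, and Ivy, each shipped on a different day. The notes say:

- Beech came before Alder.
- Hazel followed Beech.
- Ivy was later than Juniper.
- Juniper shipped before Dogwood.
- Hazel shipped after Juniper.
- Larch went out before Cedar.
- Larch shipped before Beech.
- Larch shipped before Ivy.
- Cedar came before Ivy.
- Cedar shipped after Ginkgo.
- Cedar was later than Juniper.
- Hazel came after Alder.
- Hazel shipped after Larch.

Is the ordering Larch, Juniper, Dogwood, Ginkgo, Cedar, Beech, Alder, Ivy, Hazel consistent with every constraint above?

yes

Check each stated constraint against the proposed order — e.g. Larch is ahead of Ivy; Larch is ahead of Hazel. Every pair is in the required order; nothing is violated.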